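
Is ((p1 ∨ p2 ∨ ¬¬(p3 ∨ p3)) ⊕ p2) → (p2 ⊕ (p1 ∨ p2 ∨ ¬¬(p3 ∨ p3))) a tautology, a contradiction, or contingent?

  p1  |   p2  |   p3  || (p3 ∨ p3) | ¬(p3 ∨ p3) | ¬¬(p3 ∨ p3) | (p1 ∨ p2 ∨ ¬¬(p3 ∨ p3)) |   φ  
 True |  True |  True ||    True   |   False    |     True    |           True          |  True
 True |  True | False ||   False   |    True    |    False    |           True          |  True
 True | False |  True ||    True   |   False    |     True    |           True          |  True
 True | False | False ||   False   |    True    |    False    |           True          |  True
False |  True |  True ||    True   |   False    |     True    |           True          |  True
False |  True | False ||   False   |    True    |    False    |           True          |  True
False | False |  True ||    True   |   False    |     True    |           True          |  True
False | False | False ||   False   |    True    |    False    |          False          |  True
Every row is True, so the formula is a tautology.

tautology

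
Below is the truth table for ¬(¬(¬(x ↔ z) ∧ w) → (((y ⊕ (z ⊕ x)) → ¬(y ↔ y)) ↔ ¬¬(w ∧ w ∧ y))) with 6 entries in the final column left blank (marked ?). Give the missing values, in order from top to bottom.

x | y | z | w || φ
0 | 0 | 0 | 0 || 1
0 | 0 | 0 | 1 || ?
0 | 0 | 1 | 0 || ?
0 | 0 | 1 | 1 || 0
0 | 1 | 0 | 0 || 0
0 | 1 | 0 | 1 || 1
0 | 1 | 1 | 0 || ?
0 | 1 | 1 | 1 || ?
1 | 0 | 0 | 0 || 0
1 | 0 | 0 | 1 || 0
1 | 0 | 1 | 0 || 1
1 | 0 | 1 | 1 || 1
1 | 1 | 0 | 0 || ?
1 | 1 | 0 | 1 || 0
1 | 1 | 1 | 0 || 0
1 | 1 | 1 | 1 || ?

Row x=0, y=0, z=0, w=1: ¬(¬(x ↔ z) ∧ w) = 1, (((y ⊕ (z ⊕ x)) → ¬(y ↔ y)) ↔ ¬¬(w ∧ w ∧ y)) = 0, (¬(¬(x ↔ z) ∧ w) → (((y ⊕ (z ⊕ x)) → ¬(y ↔ y)) ↔ ¬¬(w ∧ w ∧ y))) = 0, so the formula = 1.
Row x=0, y=0, z=1, w=0: ¬(¬(x ↔ z) ∧ w) = 1, (((y ⊕ (z ⊕ x)) → ¬(y ↔ y)) ↔ ¬¬(w ∧ w ∧ y)) = 1, (¬(¬(x ↔ z) ∧ w) → (((y ⊕ (z ⊕ x)) → ¬(y ↔ y)) ↔ ¬¬(w ∧ w ∧ y))) = 1, so the formula = 0.
Row x=0, y=1, z=1, w=0: ¬(¬(x ↔ z) ∧ w) = 1, (((y ⊕ (z ⊕ x)) → ¬(y ↔ y)) ↔ ¬¬(w ∧ w ∧ y)) = 0, (¬(¬(x ↔ z) ∧ w) → (((y ⊕ (z ⊕ x)) → ¬(y ↔ y)) ↔ ¬¬(w ∧ w ∧ y))) = 0, so the formula = 1.
Row x=0, y=1, z=1, w=1: ¬(¬(x ↔ z) ∧ w) = 0, (((y ⊕ (z ⊕ x)) → ¬(y ↔ y)) ↔ ¬¬(w ∧ w ∧ y)) = 1, (¬(¬(x ↔ z) ∧ w) → (((y ⊕ (z ⊕ x)) → ¬(y ↔ y)) ↔ ¬¬(w ∧ w ∧ y))) = 1, so the formula = 0.
Row x=1, y=1, z=0, w=0: ¬(¬(x ↔ z) ∧ w) = 1, (((y ⊕ (z ⊕ x)) → ¬(y ↔ y)) ↔ ¬¬(w ∧ w ∧ y)) = 0, (¬(¬(x ↔ z) ∧ w) → (((y ⊕ (z ⊕ x)) → ¬(y ↔ y)) ↔ ¬¬(w ∧ w ∧ y))) = 0, so the formula = 1.
Row x=1, y=1, z=1, w=1: ¬(¬(x ↔ z) ∧ w) = 1, (((y ⊕ (z ⊕ x)) → ¬(y ↔ y)) ↔ ¬¬(w ∧ w ∧ y)) = 0, (¬(¬(x ↔ z) ∧ w) → (((y ⊕ (z ⊕ x)) → ¬(y ↔ y)) ↔ ¬¬(w ∧ w ∧ y))) = 0, so the formula = 1.

1, 0, 1, 0, 1, 1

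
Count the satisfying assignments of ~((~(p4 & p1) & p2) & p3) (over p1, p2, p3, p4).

13

p1 | p2 | p3 | p4 | ~((~(p4 & p1) & p2) & p3)
-- | -- | -- | -- | -------------------------
F  | F  | F  | F  |             T            
F  | F  | F  | T  |             T            
F  | F  | T  | F  |             T            
F  | F  | T  | T  |             T            
F  | T  | F  | F  |             T            
F  | T  | F  | T  |             T            
F  | T  | T  | F  |             F            
F  | T  | T  | T  |             F            
T  | F  | F  | F  |             T            
T  | F  | F  | T  |             T            
T  | F  | T  | F  |             T            
T  | F  | T  | T  |             T            
T  | T  | F  | F  |             T            
T  | T  | F  | T  |             T            
T  | T  | T  | F  |             F            
T  | T  | T  | T  |             T            
The formula is true on 13 of the 16 rows.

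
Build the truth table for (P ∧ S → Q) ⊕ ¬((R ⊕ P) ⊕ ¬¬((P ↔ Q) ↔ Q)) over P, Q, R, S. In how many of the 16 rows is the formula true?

P | Q | R | S || (P ∧ S) | ((P ∧ S) → Q) | (R ⊕ P) | (P ↔ Q) | ((P ↔ Q) ↔ Q) | ¬((P ↔ Q) ↔ Q) | ¬¬((P ↔ Q) ↔ Q) | ((R ⊕ P) ⊕ ¬¬((P ↔ Q) ↔ Q)) | ¬((R ⊕ P) ⊕ ¬¬((P ↔ Q) ↔ Q)) | φ
F | F | F | F ||    F    |       T       |    F    |    T    |       F       |       T        |        F        |              F              |              T               | F
F | F | F | T ||    F    |       T       |    F    |    T    |       F       |       T        |        F        |              F              |              T               | F
F | F | T | F ||    F    |       T       |    T    |    T    |       F       |       T        |        F        |              T              |              F               | T
F | F | T | T ||    F    |       T       |    T    |    T    |       F       |       T        |        F        |              T              |              F               | T
F | T | F | F ||    F    |       T       |    F    |    F    |       F       |       T        |        F        |              F              |              T               | F
F | T | F | T ||    F    |       T       |    F    |    F    |       F       |       T        |        F        |              F              |              T               | F
F | T | T | F ||    F    |       T       |    T    |    F    |       F       |       T        |        F        |              T              |              F               | T
F | T | T | T ||    F    |       T       |    T    |    F    |       F       |       T        |        F        |              T              |              F               | T
T | F | F | F ||    F    |       T       |    T    |    F    |       T       |       F        |        T        |              F              |              T               | F
T | F | F | T ||    T    |       F       |    T    |    F    |       T       |       F        |        T        |              F              |              T               | T
T | F | T | F ||    F    |       T       |    F    |    F    |       T       |       F        |        T        |              T              |              F               | T
T | F | T | T ||    T    |       F       |    F    |    F    |       T       |       F        |        T        |              T              |              F               | F
T | T | F | F ||    F    |       T       |    T    |    T    |       T       |       F        |        T        |              F              |              T               | F
T | T | F | T ||    T    |       T       |    T    |    T    |       T       |       F        |        T        |              F              |              T               | F
T | T | T | F ||    F    |       T       |    F    |    T    |       T       |       F        |        T        |              T              |              F               | T
T | T | T | T ||    T    |       T       |    F    |    T    |       T       |       F        |        T        |              T              |              F               | T
The formula is true on 8 of the 16 rows.

8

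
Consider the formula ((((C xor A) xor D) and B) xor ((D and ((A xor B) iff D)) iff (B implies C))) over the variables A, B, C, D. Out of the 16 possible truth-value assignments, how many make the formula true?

A | B | C | D || (C xor A) | ((C xor A) xor D) | (((C xor A) xor D) and B) | (A xor B) | ((A xor B) iff D) | (D and ((A xor B) iff D)) | (B implies C) | φ
0 | 0 | 0 | 0 ||     0     |         0         |             0             |     0     |         1         |             0             |       1       | 0
0 | 0 | 0 | 1 ||     0     |         1         |             0             |     0     |         0         |             0             |       1       | 0
0 | 0 | 1 | 0 ||     1     |         1         |             0             |     0     |         1         |             0             |       1       | 0
0 | 0 | 1 | 1 ||     1     |         0         |             0             |     0     |         0         |             0             |       1       | 0
0 | 1 | 0 | 0 ||     0     |         0         |             0             |     1     |         0         |             0             |       0       | 1
0 | 1 | 0 | 1 ||     0     |         1         |             1             |     1     |         1         |             1             |       0       | 1
0 | 1 | 1 | 0 ||     1     |         1         |             1             |     1     |         0         |             0             |       1       | 1
0 | 1 | 1 | 1 ||     1     |         0         |             0             |     1     |         1         |             1             |       1       | 1
1 | 0 | 0 | 0 ||     1     |         1         |             0             |     1     |         0         |             0             |       1       | 0
1 | 0 | 0 | 1 ||     1     |         0         |             0             |     1     |         1         |             1             |       1       | 1
1 | 0 | 1 | 0 ||     0     |         0         |             0             |     1     |         0         |             0             |       1       | 0
1 | 0 | 1 | 1 ||     0     |         1         |             0             |     1     |         1         |             1             |       1       | 1
1 | 1 | 0 | 0 ||     1     |         1         |             1             |     0     |         1         |             0             |       0       | 0
1 | 1 | 0 | 1 ||     1     |         0         |             0             |     0     |         0         |             0             |       0       | 1
1 | 1 | 1 | 0 ||     0     |         0         |             0             |     0     |         1         |             0             |       1       | 0
1 | 1 | 1 | 1 ||     0     |         1         |             1             |     0     |         0         |             0             |       1       | 1
The formula is true on 8 of the 16 rows.

8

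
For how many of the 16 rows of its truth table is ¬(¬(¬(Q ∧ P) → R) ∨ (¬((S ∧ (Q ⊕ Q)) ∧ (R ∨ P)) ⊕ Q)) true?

6

  P      Q      R      S    |  (Q ∧ P)  ¬(Q ∧ P)  (¬(Q ∧ P) → R)  ¬(¬(Q ∧ P) → R)  (Q ⊕ Q)  (S ∧ (Q ⊕ Q))  (R ∨ P)  ((S ∧ (Q ⊕ Q)) ∧ (R ∨ P))  ¬((S ∧ (Q ⊕ Q)) ∧ (R ∨ P))    φ  
False  False  False  False  |   False     True        False             True        False       False       False             False                       True             False
False  False  False   True  |   False     True        False             True        False       False       False             False                       True             False
False  False   True  False  |   False     True         True            False        False       False        True             False                       True             False
False  False   True   True  |   False     True         True            False        False       False        True             False                       True             False
False   True  False  False  |   False     True        False             True        False       False       False             False                       True             False
False   True  False   True  |   False     True        False             True        False       False       False             False                       True             False
False   True   True  False  |   False     True         True            False        False       False        True             False                       True              True
False   True   True   True  |   False     True         True            False        False       False        True             False                       True              True
 True  False  False  False  |   False     True        False             True        False       False        True             False                       True             False
 True  False  False   True  |   False     True        False             True        False       False        True             False                       True             False
 True  False   True  False  |   False     True         True            False        False       False        True             False                       True             False
 True  False   True   True  |   False     True         True            False        False       False        True             False                       True             False
 True   True  False  False  |    True    False         True            False        False       False        True             False                       True              True
 True   True  False   True  |    True    False         True            False        False       False        True             False                       True              True
 True   True   True  False  |    True    False         True            False        False       False        True             False                       True              True
 True   True   True   True  |    True    False         True            False        False       False        True             False                       True              True
The formula is true on 6 of the 16 rows.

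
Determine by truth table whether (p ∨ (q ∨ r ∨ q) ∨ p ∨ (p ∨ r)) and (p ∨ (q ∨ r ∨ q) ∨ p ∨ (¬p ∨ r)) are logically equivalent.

p  q  r  |  φ  ψ
F  F  F  |  F  T
F  F  T  |  T  T
F  T  F  |  T  T
F  T  T  |  T  T
T  F  F  |  T  T
T  F  T  |  T  T
T  T  F  |  T  T
T  T  T  |  T  T
The columns differ at p=F, q=F, r=F (φ=F, ψ=T), so they are not equivalent.

not equivalent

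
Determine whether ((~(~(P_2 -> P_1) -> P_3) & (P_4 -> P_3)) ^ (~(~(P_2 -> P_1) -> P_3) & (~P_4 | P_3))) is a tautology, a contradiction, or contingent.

contradiction

P_1 | P_2 | P_3 | P_4 || φ
 T  |  T  |  T  |  T  || F
 T  |  T  |  T  |  F  || F
 T  |  T  |  F  |  T  || F
 T  |  T  |  F  |  F  || F
 T  |  F  |  T  |  T  || F
 T  |  F  |  T  |  F  || F
 T  |  F  |  F  |  T  || F
 T  |  F  |  F  |  F  || F
 F  |  T  |  T  |  T  || F
 F  |  T  |  T  |  F  || F
 F  |  T  |  F  |  T  || F
 F  |  T  |  F  |  F  || F
 F  |  F  |  T  |  T  || F
 F  |  F  |  T  |  F  || F
 F  |  F  |  F  |  T  || F
 F  |  F  |  F  |  F  || F
Every row is F, so the formula is a contradiction.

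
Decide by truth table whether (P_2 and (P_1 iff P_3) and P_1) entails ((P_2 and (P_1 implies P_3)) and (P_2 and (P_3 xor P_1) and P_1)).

no

P_1  P_2  P_3  |  φ  ψ
 T    T    T   |  T  F
 T    T    F   |  F  F
 T    F    T   |  F  F
 T    F    F   |  F  F
 F    T    T   |  F  F
 F    T    F   |  F  F
 F    F    T   |  F  F
 F    F    F   |  F  F
At P_1=T, P_2=T, P_3=T we have φ true but ψ false, so φ does not entail ψ.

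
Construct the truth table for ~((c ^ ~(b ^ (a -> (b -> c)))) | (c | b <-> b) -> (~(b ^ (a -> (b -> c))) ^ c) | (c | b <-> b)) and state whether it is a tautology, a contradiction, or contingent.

contradiction

a | b | c || φ
F | F | F || F
F | F | T || F
F | T | F || F
F | T | T || F
T | F | F || F
T | F | T || F
T | T | F || F
T | T | T || F
Every row is F, so the formula is a contradiction.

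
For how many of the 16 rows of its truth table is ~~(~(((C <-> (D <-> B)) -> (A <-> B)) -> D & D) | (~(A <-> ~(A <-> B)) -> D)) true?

15

A | B | C | D | φ
- | - | - | - | -
T | T | T | T | T
T | T | T | F | T
T | T | F | T | T
T | T | F | F | T
T | F | T | T | T
T | F | T | F | T
T | F | F | T | T
T | F | F | F | T
F | T | T | T | T
F | T | T | F | T
F | T | F | T | T
F | T | F | F | F
F | F | T | T | T
F | F | T | F | T
F | F | F | T | T
F | F | F | F | T
The formula is true on 15 of the 16 rows.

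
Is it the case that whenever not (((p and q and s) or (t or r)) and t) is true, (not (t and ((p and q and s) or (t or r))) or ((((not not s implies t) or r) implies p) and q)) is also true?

  p   |   q   |   r   |   s   |   t   ||   φ   |   ψ  
 True |  True |  True |  True |  True || False |  True
 True |  True |  True |  True | False ||  True |  True
 True |  True |  True | False |  True || False |  True
 True |  True |  True | False | False ||  True |  True
 True |  True | False |  True |  True || False |  True
 True |  True | False |  True | False ||  True |  True
 True |  True | False | False |  True || False |  True
 True |  True | False | False | False ||  True |  True
 True | False |  True |  True |  True || False | False
 True | False |  True |  True | False ||  True |  True
 True | False |  True | False |  True || False | False
 True | False |  True | False | False ||  True |  True
 True | False | False |  True |  True || False | False
 True | False | False |  True | False ||  True |  True
 True | False | False | False |  True || False | False
 True | False | False | False | False ||  True |  True
False |  True |  True |  True |  True || False | False
False |  True |  True |  True | False ||  True |  True
False |  True |  True | False |  True || False | False
False |  True |  True | False | False ||  True |  True
False |  True | False |  True |  True || False | False
False |  True | False |  True | False ||  True |  True
False |  True | False | False |  True || False | False
False |  True | False | False | False ||  True |  True
False | False |  True |  True |  True || False | False
False | False |  True |  True | False ||  True |  True
False | False |  True | False |  True || False | False
False | False |  True | False | False ||  True |  True
False | False | False |  True |  True || False | False
False | False | False |  True | False ||  True |  True
False | False | False | False |  True || False | False
False | False | False | False | False ||  True |  True
In every row where φ is true, ψ is also true, so φ ⊨ ψ.

yes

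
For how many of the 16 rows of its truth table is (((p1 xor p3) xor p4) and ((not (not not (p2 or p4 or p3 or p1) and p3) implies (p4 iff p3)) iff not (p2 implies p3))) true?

2

p1  p2  p3  p4  |  φ
T   T   T   T   |  F
T   T   T   F   |  F
T   T   F   T   |  F
T   T   F   F   |  T
T   F   T   T   |  F
T   F   T   F   |  F
T   F   F   T   |  F
T   F   F   F   |  F
F   T   T   T   |  F
F   T   T   F   |  F
F   T   F   T   |  F
F   T   F   F   |  F
F   F   T   T   |  F
F   F   T   F   |  F
F   F   F   T   |  T
F   F   F   F   |  F
The formula is true on 2 of the 16 rows.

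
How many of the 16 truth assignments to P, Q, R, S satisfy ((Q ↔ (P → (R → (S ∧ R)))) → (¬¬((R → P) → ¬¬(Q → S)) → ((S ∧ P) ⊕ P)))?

P  Q  R  S  |  φ
T  T  T  T  |  F
T  T  T  F  |  T
T  T  F  T  |  F
T  T  F  F  |  T
T  F  T  T  |  T
T  F  T  F  |  T
T  F  F  T  |  T
T  F  F  F  |  T
F  T  T  T  |  F
F  T  T  F  |  F
F  T  F  T  |  F
F  T  F  F  |  T
F  F  T  T  |  T
F  F  T  F  |  T
F  F  F  T  |  T
F  F  F  F  |  T
The formula is true on 11 of the 16 rows.

11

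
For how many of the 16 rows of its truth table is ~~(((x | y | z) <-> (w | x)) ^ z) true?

  x      y      z      w    |    φ  
False  False  False  False  |   True
False  False  False   True  |  False
False  False   True  False  |   True
False  False   True   True  |  False
False   True  False  False  |  False
False   True  False   True  |   True
False   True   True  False  |   True
False   True   True   True  |  False
 True  False  False  False  |   True
 True  False  False   True  |   True
 True  False   True  False  |  False
 True  False   True   True  |  False
 True   True  False  False  |   True
 True   True  False   True  |   True
 True   True   True  False  |  False
 True   True   True   True  |  False
The formula is true on 8 of the 16 rows.

8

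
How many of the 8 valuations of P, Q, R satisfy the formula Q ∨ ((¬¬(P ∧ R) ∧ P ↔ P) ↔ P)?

5

P | Q | R || (P ∧ R) | ¬(P ∧ R) | ¬¬(P ∧ R) | (¬¬(P ∧ R) ∧ P) | ((¬¬(P ∧ R) ∧ P) ↔ P) | (((¬¬(P ∧ R) ∧ P) ↔ P) ↔ P) | (Q ∨ (((¬¬(P ∧ R) ∧ P) ↔ P) ↔ P))
F | F | F ||    F    |    T     |     F     |        F        |           T           |              F              |                 F                
F | F | T ||    F    |    T     |     F     |        F        |           T           |              F              |                 F                
F | T | F ||    F    |    T     |     F     |        F        |           T           |              F              |                 T                
F | T | T ||    F    |    T     |     F     |        F        |           T           |              F              |                 T                
T | F | F ||    F    |    T     |     F     |        F        |           F           |              F              |                 F                
T | F | T ||    T    |    F     |     T     |        T        |           T           |              T              |                 T                
T | T | F ||    F    |    T     |     F     |        F        |           F           |              F              |                 T                
T | T | T ||    T    |    F     |     T     |        T        |           T           |              T              |                 T                
The formula is true on 5 of the 8 rows.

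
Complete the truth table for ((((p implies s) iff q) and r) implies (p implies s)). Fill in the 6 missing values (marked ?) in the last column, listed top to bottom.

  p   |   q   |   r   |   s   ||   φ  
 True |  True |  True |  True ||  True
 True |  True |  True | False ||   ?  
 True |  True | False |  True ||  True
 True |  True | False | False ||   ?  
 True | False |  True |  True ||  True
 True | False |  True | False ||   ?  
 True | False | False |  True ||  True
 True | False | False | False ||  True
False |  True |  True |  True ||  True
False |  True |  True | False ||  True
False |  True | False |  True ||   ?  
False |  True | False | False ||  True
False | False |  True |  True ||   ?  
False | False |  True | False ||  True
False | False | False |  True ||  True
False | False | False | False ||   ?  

True, True, False, True, True, True

Row p=True, q=True, r=True, s=False: (((p implies s) iff q) and r) = False, (p implies s) = False, so the formula = True.
Row p=True, q=True, r=False, s=False: (((p implies s) iff q) and r) = False, (p implies s) = False, so the formula = True.
Row p=True, q=False, r=True, s=False: (((p implies s) iff q) and r) = True, (p implies s) = False, so the formula = False.
Row p=False, q=True, r=False, s=True: (((p implies s) iff q) and r) = False, (p implies s) = True, so the formula = True.
Row p=False, q=False, r=True, s=True: (((p implies s) iff q) and r) = False, (p implies s) = True, so the formula = True.
Row p=False, q=False, r=False, s=False: (((p implies s) iff q) and r) = False, (p implies s) = True, so the formula = True.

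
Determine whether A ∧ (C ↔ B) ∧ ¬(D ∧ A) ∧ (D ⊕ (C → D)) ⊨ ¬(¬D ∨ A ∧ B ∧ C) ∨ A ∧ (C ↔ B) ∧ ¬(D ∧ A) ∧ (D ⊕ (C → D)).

A | B | C | D || φ | ψ
0 | 0 | 0 | 0 || 0 | 0
0 | 0 | 0 | 1 || 0 | 1
0 | 0 | 1 | 0 || 0 | 0
0 | 0 | 1 | 1 || 0 | 1
0 | 1 | 0 | 0 || 0 | 0
0 | 1 | 0 | 1 || 0 | 1
0 | 1 | 1 | 0 || 0 | 0
0 | 1 | 1 | 1 || 0 | 1
1 | 0 | 0 | 0 || 1 | 1
1 | 0 | 0 | 1 || 0 | 1
1 | 0 | 1 | 0 || 0 | 0
1 | 0 | 1 | 1 || 0 | 1
1 | 1 | 0 | 0 || 0 | 0
1 | 1 | 0 | 1 || 0 | 1
1 | 1 | 1 | 0 || 0 | 0
1 | 1 | 1 | 1 || 0 | 0
In every row where φ is true, ψ is also true, so φ ⊨ ψ.

yes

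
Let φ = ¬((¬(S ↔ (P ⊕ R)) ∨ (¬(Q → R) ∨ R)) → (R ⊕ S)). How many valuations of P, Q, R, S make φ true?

P  Q  R  S  |  (P ⊕ R)  (S ↔ (P ⊕ R))  ¬(S ↔ (P ⊕ R))  (Q → R)  ¬(Q → R)  (¬(Q → R) ∨ R)  (R ⊕ S)  φ
T  T  T  T  |     F           F              T            T        F            T            F     T
T  T  T  F  |     F           T              F            T        F            T            T     F
T  T  F  T  |     T           T              F            F        T            T            T     F
T  T  F  F  |     T           F              T            F        T            T            F     T
T  F  T  T  |     F           F              T            T        F            T            F     T
T  F  T  F  |     F           T              F            T        F            T            T     F
T  F  F  T  |     T           T              F            T        F            F            T     F
T  F  F  F  |     T           F              T            T        F            F            F     T
F  T  T  T  |     T           T              F            T        F            T            F     T
F  T  T  F  |     T           F              T            T        F            T            T     F
F  T  F  T  |     F           F              T            F        T            T            T     F
F  T  F  F  |     F           T              F            F        T            T            F     T
F  F  T  T  |     T           T              F            T        F            T            F     T
F  F  T  F  |     T           F              T            T        F            T            T     F
F  F  F  T  |     F           F              T            T        F            F            T     F
F  F  F  F  |     F           T              F            T        F            F            F     F
The formula is true on 7 of the 16 rows.

7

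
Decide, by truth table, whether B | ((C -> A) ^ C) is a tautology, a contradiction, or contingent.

contingent

A  B  C     (C -> A)  ((C -> A) ^ C)  (B | ((C -> A) ^ C))
T  T  T        T            F                  T          
T  T  F        T            T                  T          
T  F  T        T            F                  F          
T  F  F        T            T                  T          
F  T  T        F            T                  T          
F  T  F        T            T                  T          
F  F  T        F            T                  T          
F  F  F        T            T                  T          
7 of 8 rows are T, so the formula is contingent.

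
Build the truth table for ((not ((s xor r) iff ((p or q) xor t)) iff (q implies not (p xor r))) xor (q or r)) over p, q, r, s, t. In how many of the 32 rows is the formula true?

16

p | q | r | s | t | φ
- | - | - | - | - | -
T | T | T | T | T | T
T | T | T | T | F | F
T | T | T | F | T | F
T | T | T | F | F | T
T | T | F | T | T | T
T | T | F | T | F | F
T | T | F | F | T | F
T | T | F | F | F | T
T | F | T | T | T | T
T | F | T | T | F | F
T | F | T | F | T | F
T | F | T | F | F | T
T | F | F | T | T | T
T | F | F | T | F | F
T | F | F | F | T | F
T | F | F | F | F | T
F | T | T | T | T | F
F | T | T | T | F | T
F | T | T | F | T | T
F | T | T | F | F | F
F | T | F | T | T | F
F | T | F | T | F | T
F | T | F | F | T | T
F | T | F | F | F | F
F | F | T | T | T | F
F | F | T | T | F | T
F | F | T | F | T | T
F | F | T | F | F | F
F | F | F | T | T | F
F | F | F | T | F | T
F | F | F | F | T | T
F | F | F | F | F | F
The formula is true on 16 of the 32 rows.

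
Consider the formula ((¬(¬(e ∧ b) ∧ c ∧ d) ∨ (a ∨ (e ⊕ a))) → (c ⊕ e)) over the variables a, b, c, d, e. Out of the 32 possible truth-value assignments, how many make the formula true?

16

  a   |   b   |   c   |   d   |   e   ||   φ  
False | False | False | False | False || False
False | False | False | False |  True ||  True
False | False | False |  True | False || False
False | False | False |  True |  True ||  True
False | False |  True | False | False ||  True
False | False |  True | False |  True || False
False | False |  True |  True | False ||  True
False | False |  True |  True |  True || False
False |  True | False | False | False || False
False |  True | False | False |  True ||  True
False |  True | False |  True | False || False
False |  True | False |  True |  True ||  True
False |  True |  True | False | False ||  True
False |  True |  True | False |  True || False
False |  True |  True |  True | False ||  True
False |  True |  True |  True |  True || False
 True | False | False | False | False || False
 True | False | False | False |  True ||  True
 True | False | False |  True | False || False
 True | False | False |  True |  True ||  True
 True | False |  True | False | False ||  True
 True | False |  True | False |  True || False
 True | False |  True |  True | False ||  True
 True | False |  True |  True |  True || False
 True |  True | False | False | False || False
 True |  True | False | False |  True ||  True
 True |  True | False |  True | False || False
 True |  True | False |  True |  True ||  True
 True |  True |  True | False | False ||  True
 True |  True |  True | False |  True || False
 True |  True |  True |  True | False ||  True
 True |  True |  True |  True |  True || False
The formula is true on 16 of the 32 rows.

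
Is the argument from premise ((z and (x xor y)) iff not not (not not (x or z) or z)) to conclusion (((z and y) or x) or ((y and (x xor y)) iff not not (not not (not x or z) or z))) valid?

x | y | z || φ | ψ
T | T | T || F | T
T | T | F || F | T
T | F | T || T | T
T | F | F || F | T
F | T | T || T | T
F | T | F || T | T
F | F | T || F | F
F | F | F || T | F
At x=F, y=F, z=F we have φ true but ψ false, so φ does not entail ψ.

no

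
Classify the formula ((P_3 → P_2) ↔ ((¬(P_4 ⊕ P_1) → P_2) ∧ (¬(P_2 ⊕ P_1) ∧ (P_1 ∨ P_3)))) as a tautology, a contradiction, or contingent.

contingent

 P_1  |  P_2  |  P_3  |  P_4  || (P_3 → P_2) | (P_4 ⊕ P_1) | ¬(P_4 ⊕ P_1) | (¬(P_4 ⊕ P_1) → P_2) | (P_2 ⊕ P_1) | ¬(P_2 ⊕ P_1) | (P_1 ∨ P_3) | (¬(P_2 ⊕ P_1) ∧ (P_1 ∨ P_3)) |   φ  
False | False | False | False ||     True    |    False    |     True     |        False         |    False    |     True     |    False    |            False             | False
False | False | False |  True ||     True    |     True    |    False     |         True         |    False    |     True     |    False    |            False             | False
False | False |  True | False ||    False    |    False    |     True     |        False         |    False    |     True     |     True    |             True             |  True
False | False |  True |  True ||    False    |     True    |    False     |         True         |    False    |     True     |     True    |             True             | False
False |  True | False | False ||     True    |    False    |     True     |         True         |     True    |    False     |    False    |            False             | False
False |  True | False |  True ||     True    |     True    |    False     |         True         |     True    |    False     |    False    |            False             | False
False |  True |  True | False ||     True    |    False    |     True     |         True         |     True    |    False     |     True    |            False             | False
False |  True |  True |  True ||     True    |     True    |    False     |         True         |     True    |    False     |     True    |            False             | False
 True | False | False | False ||     True    |     True    |    False     |         True         |     True    |    False     |     True    |            False             | False
 True | False | False |  True ||     True    |    False    |     True     |        False         |     True    |    False     |     True    |            False             | False
 True | False |  True | False ||    False    |     True    |    False     |         True         |     True    |    False     |     True    |            False             |  True
 True | False |  True |  True ||    False    |    False    |     True     |        False         |     True    |    False     |     True    |            False             |  True
 True |  True | False | False ||     True    |     True    |    False     |         True         |    False    |     True     |     True    |             True             |  True
 True |  True | False |  True ||     True    |    False    |     True     |         True         |    False    |     True     |     True    |             True             |  True
 True |  True |  True | False ||     True    |     True    |    False     |         True         |    False    |     True     |     True    |             True             |  True
 True |  True |  True |  True ||     True    |    False    |     True     |         True         |    False    |     True     |     True    |             True             |  True
7 of 16 rows are True, so the formula is contingent.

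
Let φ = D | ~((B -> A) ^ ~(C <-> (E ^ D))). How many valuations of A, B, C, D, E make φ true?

A | B | C | D | E | φ
- | - | - | - | - | -
0 | 0 | 0 | 0 | 0 | 0
0 | 0 | 0 | 0 | 1 | 1
0 | 0 | 0 | 1 | 0 | 1
0 | 0 | 0 | 1 | 1 | 1
0 | 0 | 1 | 0 | 0 | 1
0 | 0 | 1 | 0 | 1 | 0
0 | 0 | 1 | 1 | 0 | 1
0 | 0 | 1 | 1 | 1 | 1
0 | 1 | 0 | 0 | 0 | 1
0 | 1 | 0 | 0 | 1 | 0
0 | 1 | 0 | 1 | 0 | 1
0 | 1 | 0 | 1 | 1 | 1
0 | 1 | 1 | 0 | 0 | 0
0 | 1 | 1 | 0 | 1 | 1
0 | 1 | 1 | 1 | 0 | 1
0 | 1 | 1 | 1 | 1 | 1
1 | 0 | 0 | 0 | 0 | 0
1 | 0 | 0 | 0 | 1 | 1
1 | 0 | 0 | 1 | 0 | 1
1 | 0 | 0 | 1 | 1 | 1
1 | 0 | 1 | 0 | 0 | 1
1 | 0 | 1 | 0 | 1 | 0
1 | 0 | 1 | 1 | 0 | 1
1 | 0 | 1 | 1 | 1 | 1
1 | 1 | 0 | 0 | 0 | 0
1 | 1 | 0 | 0 | 1 | 1
1 | 1 | 0 | 1 | 0 | 1
1 | 1 | 0 | 1 | 1 | 1
1 | 1 | 1 | 0 | 0 | 1
1 | 1 | 1 | 0 | 1 | 0
1 | 1 | 1 | 1 | 0 | 1
1 | 1 | 1 | 1 | 1 | 1
The formula is true on 24 of the 32 rows.

24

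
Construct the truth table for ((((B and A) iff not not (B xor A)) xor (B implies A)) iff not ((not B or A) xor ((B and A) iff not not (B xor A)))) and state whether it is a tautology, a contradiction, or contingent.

A  B  |  (B and A)  (B xor A)  not (B xor A)  not not (B xor A)  (B implies A)  not B  (not B or A)  φ
1  1  |      1          0            1                0                1          0         1        0
1  0  |      0          1            0                1                1          1         1        0
0  1  |      0          1            0                1                0          0         0        0
0  0  |      0          0            1                0                1          1         1        0
Every row is 0, so the formula is a contradiction.

contradiction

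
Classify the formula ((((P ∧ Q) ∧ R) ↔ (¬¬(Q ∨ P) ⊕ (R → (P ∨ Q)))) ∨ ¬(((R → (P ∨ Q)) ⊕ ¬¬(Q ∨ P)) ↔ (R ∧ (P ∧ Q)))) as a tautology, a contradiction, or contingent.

  P   |   Q   |   R   |   φ  
----- | ----- | ----- | -----
 True |  True |  True |  True
 True |  True | False |  True
 True | False |  True |  True
 True | False | False |  True
False |  True |  True |  True
False |  True | False |  True
False | False |  True |  True
False | False | False |  True
Every row is True, so the formula is a tautology.

tautology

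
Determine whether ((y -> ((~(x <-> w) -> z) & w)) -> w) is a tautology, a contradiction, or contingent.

contingent

x  y  z  w  |  φ
T  T  T  T  |  T
T  T  T  F  |  T
T  T  F  T  |  T
T  T  F  F  |  T
T  F  T  T  |  T
T  F  T  F  |  F
T  F  F  T  |  T
T  F  F  F  |  F
F  T  T  T  |  T
F  T  T  F  |  T
F  T  F  T  |  T
F  T  F  F  |  T
F  F  T  T  |  T
F  F  T  F  |  F
F  F  F  T  |  T
F  F  F  F  |  F
12 of 16 rows are T, so the formula is contingent.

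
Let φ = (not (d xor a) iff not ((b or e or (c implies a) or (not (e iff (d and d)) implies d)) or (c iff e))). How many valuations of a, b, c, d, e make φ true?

a | b | c | d | e | φ
- | - | - | - | - | -
T | T | T | T | T | F
T | T | T | T | F | F
T | T | T | F | T | T
T | T | T | F | F | T
T | T | F | T | T | F
T | T | F | T | F | F
T | T | F | F | T | T
T | T | F | F | F | T
T | F | T | T | T | F
T | F | T | T | F | F
T | F | T | F | T | T
T | F | T | F | F | T
T | F | F | T | T | F
T | F | F | T | F | F
T | F | F | F | T | T
T | F | F | F | F | T
F | T | T | T | T | T
F | T | T | T | F | T
F | T | T | F | T | F
F | T | T | F | F | F
F | T | F | T | T | T
F | T | F | T | F | T
F | T | F | F | T | F
F | T | F | F | F | F
F | F | T | T | T | T
F | F | T | T | F | T
F | F | T | F | T | F
F | F | T | F | F | F
F | F | F | T | T | T
F | F | F | T | F | T
F | F | F | F | T | F
F | F | F | F | F | F
The formula is true on 16 of the 32 rows.

16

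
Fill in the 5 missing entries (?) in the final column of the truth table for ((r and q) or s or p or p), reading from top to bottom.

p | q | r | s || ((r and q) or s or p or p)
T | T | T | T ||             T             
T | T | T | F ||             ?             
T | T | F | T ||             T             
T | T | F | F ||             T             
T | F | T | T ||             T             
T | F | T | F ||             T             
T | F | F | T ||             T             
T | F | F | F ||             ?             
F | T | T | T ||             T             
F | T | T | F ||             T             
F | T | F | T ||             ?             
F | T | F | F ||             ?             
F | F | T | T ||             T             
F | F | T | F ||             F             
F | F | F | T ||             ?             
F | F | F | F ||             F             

Row p=T, q=T, r=T, s=F: (r and q) = T, so ((r and q) or s or p or p) = T.
Row p=T, q=F, r=F, s=F: (r and q) = F, so ((r and q) or s or p or p) = T.
Row p=F, q=T, r=F, s=T: (r and q) = F, so ((r and q) or s or p or p) = T.
Row p=F, q=T, r=F, s=F: (r and q) = F, so ((r and q) or s or p or p) = F.
Row p=F, q=F, r=F, s=T: (r and q) = F, so ((r and q) or s or p or p) = T.

T, T, T, F, T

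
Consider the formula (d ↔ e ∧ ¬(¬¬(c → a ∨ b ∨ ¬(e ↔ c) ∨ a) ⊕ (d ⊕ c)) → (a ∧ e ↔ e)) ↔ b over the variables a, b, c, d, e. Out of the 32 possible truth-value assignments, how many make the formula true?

18

a | b | c | d | e || φ
0 | 0 | 0 | 0 | 0 || 1
0 | 0 | 0 | 0 | 1 || 1
0 | 0 | 0 | 1 | 0 || 0
0 | 0 | 0 | 1 | 1 || 1
0 | 0 | 1 | 0 | 0 || 1
0 | 0 | 1 | 0 | 1 || 1
0 | 0 | 1 | 1 | 0 || 0
0 | 0 | 1 | 1 | 1 || 1
0 | 1 | 0 | 0 | 0 || 0
0 | 1 | 0 | 0 | 1 || 0
0 | 1 | 0 | 1 | 0 || 1
0 | 1 | 0 | 1 | 1 || 0
0 | 1 | 1 | 0 | 0 || 0
0 | 1 | 1 | 0 | 1 || 1
0 | 1 | 1 | 1 | 0 || 1
0 | 1 | 1 | 1 | 1 || 1
1 | 0 | 0 | 0 | 0 || 1
1 | 0 | 0 | 0 | 1 || 1
1 | 0 | 0 | 1 | 0 || 0
1 | 0 | 0 | 1 | 1 || 0
1 | 0 | 1 | 0 | 0 || 1
1 | 0 | 1 | 0 | 1 || 1
1 | 0 | 1 | 1 | 0 || 0
1 | 0 | 1 | 1 | 1 || 0
1 | 1 | 0 | 0 | 0 || 0
1 | 1 | 0 | 0 | 1 || 0
1 | 1 | 0 | 1 | 0 || 1
1 | 1 | 0 | 1 | 1 || 1
1 | 1 | 1 | 0 | 0 || 0
1 | 1 | 1 | 0 | 1 || 0
1 | 1 | 1 | 1 | 0 || 1
1 | 1 | 1 | 1 | 1 || 1
The formula is true on 18 of the 32 rows.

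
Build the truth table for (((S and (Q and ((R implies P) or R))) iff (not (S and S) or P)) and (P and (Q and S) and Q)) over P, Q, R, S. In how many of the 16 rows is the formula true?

2

P | Q | R | S | (R implies P) | ((R implies P) or R) | (Q and ((R implies P) or R)) | (S and S) | not (S and S) | (not (S and S) or P) | (Q and S) | (P and (Q and S) and Q) | φ
- | - | - | - | ------------- | -------------------- | ---------------------------- | --------- | ------------- | -------------------- | --------- | ----------------------- | -
T | T | T | T |       T       |          T           |              T               |     T     |       F       |          T           |     T     |            T            | T
T | T | T | F |       T       |          T           |              T               |     F     |       T       |          T           |     F     |            F            | F
T | T | F | T |       T       |          T           |              T               |     T     |       F       |          T           |     T     |            T            | T
T | T | F | F |       T       |          T           |              T               |     F     |       T       |          T           |     F     |            F            | F
T | F | T | T |       T       |          T           |              F               |     T     |       F       |          T           |     F     |            F            | F
T | F | T | F |       T       |          T           |              F               |     F     |       T       |          T           |     F     |            F            | F
T | F | F | T |       T       |          T           |              F               |     T     |       F       |          T           |     F     |            F            | F
T | F | F | F |       T       |          T           |              F               |     F     |       T       |          T           |     F     |            F            | F
F | T | T | T |       F       |          T           |              T               |     T     |       F       |          F           |     T     |            F            | F
F | T | T | F |       F       |          T           |              T               |     F     |       T       |          T           |     F     |            F            | F
F | T | F | T |       T       |          T           |              T               |     T     |       F       |          F           |     T     |            F            | F
F | T | F | F |       T       |          T           |              T               |     F     |       T       |          T           |     F     |            F            | F
F | F | T | T |       F       |          T           |              F               |     T     |       F       |          F           |     F     |            F            | F
F | F | T | F |       F       |          T           |              F               |     F     |       T       |          T           |     F     |            F            | F
F | F | F | T |       T       |          T           |              F               |     T     |       F       |          F           |     F     |            F            | F
F | F | F | F |       T       |          T           |              F               |     F     |       T       |          T           |     F     |            F            | F
The formula is true on 2 of the 16 rows.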